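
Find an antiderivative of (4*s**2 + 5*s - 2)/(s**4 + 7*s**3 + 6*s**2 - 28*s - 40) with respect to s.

3*log(s - 2)/14 + 17*log(s + 2)/18 - 73*log(s + 5)/63 + 1/(3*s + 6) + C

Factor the denominator: (s - 2)*(s + 2)**2*(s + 5).
Partial-fraction decomposition: -73/(63*(s + 5)) + 17/(18*(s + 2)) - 1/(3*(s + 2)**2) + 3/(14*(s - 2)).
Integrate each term; A/(s−a) gives A·log|s−a|; A/(s−a)² gives −A/(s−a).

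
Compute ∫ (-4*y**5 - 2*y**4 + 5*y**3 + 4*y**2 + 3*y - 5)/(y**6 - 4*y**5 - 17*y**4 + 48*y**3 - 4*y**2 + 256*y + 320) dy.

-13015*log(y - 5)/1566 + 4217*log(y - 4)/800 - 7*log(y + 1)/450 - 3311*log(y + 4)/4320 - 517*log(y**2 + 4)/5800 - 1773*atan(y/2)/5800 + C

Factor the denominator: (y - 5)*(y - 4)*(y + 1)*(y + 4)*(y**2 + 4).
Partial-fraction decomposition: -(517*y + 1773)/(2900*(y**2 + 4)) - 3311/(4320*(y + 4)) - 7/(450*(y + 1)) + 4217/(800*(y - 4)) - 13015/(1566*(y - 5)).
Integrate each term; A/(y−a) gives A·log|y−a|; the (By+D)/(y²+p²) term gives a log and an atan.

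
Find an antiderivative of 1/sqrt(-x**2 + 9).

asin(x/3) + C

Substitute x = 3·sin(θ), so dx = 3·cos(θ) dθ and the radical becomes sqrt(-x**2 + 9) = 3·cos(θ) by the Pythagorean identity.
Integrate the resulting trig expression in θ, then back-substitute θ = asin(x/3), sin(θ) = x/3, cos(θ) = sqrt(-x**2 + 9)/3 (absorbing any constant into C).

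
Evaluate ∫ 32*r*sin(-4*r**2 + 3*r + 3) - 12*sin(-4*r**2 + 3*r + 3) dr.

Let u = 4*r**2 - 3*r - 3, so du = (8*r - 3) dr.
Rewriting, the integral becomes -4·∫ sin(u) du = -4·-cos(u).
Substituting back, u = 4*r**2 - 3*r - 3.

4*cos(-4*r**2 + 3*r + 3) + C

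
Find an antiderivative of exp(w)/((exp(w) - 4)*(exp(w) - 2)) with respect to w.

log(exp(w) - 4)/2 - log(exp(w) - 2)/2 + C

Let u = e^w, du = e^w dw.
The integral becomes ∫ du/((u-2)(u-4)); decompose into partial fractions.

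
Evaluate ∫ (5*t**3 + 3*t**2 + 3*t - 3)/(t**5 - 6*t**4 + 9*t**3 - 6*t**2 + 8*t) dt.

Factor the denominator: t*(t - 4)*(t - 2)*(t**2 + 1).
Partial-fraction decomposition: 2*(3*t - 5)/(17*(t**2 + 1)) - 11/(4*(t - 2)) + 377/(136*(t - 4)) - 3/(8*t).
Integrate each term; A/(t−a) gives A·log|t−a|; the (Bt+D)/(t²+p²) term gives a log and an atan.

-3*log(t)/8 + 377*log(t - 4)/136 - 11*log(t - 2)/4 + 3*log(t**2 + 1)/17 - 10*atan(t)/17 + C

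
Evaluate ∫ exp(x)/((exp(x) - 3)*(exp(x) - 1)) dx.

log(exp(x) - 3)/2 - log(exp(x) - 1)/2 + C

Let u = e^x, du = e^x dx.
The integral becomes ∫ du/((u-1)(u-3)); decompose into partial fractions.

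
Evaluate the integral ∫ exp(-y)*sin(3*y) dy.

-exp(-y)*sin(3*y)/10 - 3*exp(-y)*cos(3*y)/10 + C

Let I denote the integral. Integrate by parts with u = sin(3*y), dv = exp(-y) dy, so v = -exp(-y): I = -exp(-y)*sin(3*y) + 3·∫ exp(-y)*cos(3*y) dy.
Apply parts again with u = cos(3*y), dv = exp(-y) dy: ∫ exp(-y)*cos(3*y) dy = -exp(-y)*cos(3*y) − 3·I. Substituting back brings back I: I = -exp(-y)*sin(3*y) - 3*exp(-y)*cos(3*y) − 9·I.
Solving for I: (1 + 9)·I equals the remaining terms, so I = (1/10)·(-exp(-y)*sin(3*y) - 3*exp(-y)*cos(3*y)).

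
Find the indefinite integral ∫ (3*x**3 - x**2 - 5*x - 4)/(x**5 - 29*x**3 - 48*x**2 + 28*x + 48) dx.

Factor the denominator: (x - 6)*(x - 1)*(x + 1)*(x + 2)*(x + 4).
Partial-fraction decomposition: -16/(25*(x + 4)) + 11/(24*(x + 2)) - 1/(14*(x + 1)) + 7/(150*(x - 1)) + 289/(1400*(x - 6)).
Integrate each term: A/(x−a) contributes A·log|x−a|.

289*log(x - 6)/1400 + 7*log(x - 1)/150 - log(x + 1)/14 + 11*log(x + 2)/24 - 16*log(x + 4)/25 + C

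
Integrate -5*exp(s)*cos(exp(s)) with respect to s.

-5*sin(exp(s)) + C

Let u = exp(s), so du = (exp(s)) ds.
Rewriting, the integral becomes -5·∫ cos(u) du = -5·sin(u).
Substituting back, u = exp(s).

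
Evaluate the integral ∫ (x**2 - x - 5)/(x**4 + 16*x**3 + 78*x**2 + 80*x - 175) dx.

-5*log(x - 1)/288 + 29*log(x + 5)/18 - 51*log(x + 7)/32 + 25/(12*x + 60) + C

Factor the denominator: (x - 1)*(x + 5)**2*(x + 7).
Partial-fraction decomposition: -51/(32*(x + 7)) + 29/(18*(x + 5)) - 25/(12*(x + 5)**2) - 5/(288*(x - 1)).
Integrate each term; A/(x−a) gives A·log|x−a|; A/(x−a)² gives −A/(x−a).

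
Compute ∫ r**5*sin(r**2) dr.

-r**4*cos(r**2)/2 + r**2*sin(r**2) + cos(r**2) + C

Let u = r², du = 2r dr; rewrite as (1/2)∫ u^2·sin(1u) du.
Now integrate by parts 2 times.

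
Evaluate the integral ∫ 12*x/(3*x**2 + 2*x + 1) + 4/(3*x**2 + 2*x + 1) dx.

Let u = 3*x**2 + 2*x + 1, so du = (6*x + 2) dx.
Rewriting, the integral becomes 2·∫ 1/u du = 2·log(u).
Substituting back, u = 3*x**2 + 2*x + 1.

2*log(3*x**2 + 2*x + 1) + C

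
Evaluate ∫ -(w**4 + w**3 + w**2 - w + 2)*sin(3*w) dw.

Use integration by parts with u = w**4 + w**3 + w**2 - w + 2, dv = -sin(3*w) dw, so v = cos(3*w)/3.
Apply parts 4 times (tabular method): alternate signs, differentiate u down to 0, integrate dv up.

w**4*cos(3*w)/3 - 4*w**3*sin(3*w)/9 + w**3*cos(3*w)/3 - w**2*sin(3*w)/3 - w**2*cos(3*w)/9 + 2*w*sin(3*w)/27 - 5*w*cos(3*w)/9 + 5*sin(3*w)/27 + 56*cos(3*w)/81 + C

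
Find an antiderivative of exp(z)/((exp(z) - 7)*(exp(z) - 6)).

log(exp(z) - 7) - log(exp(z) - 6) + C

Let u = e^z, du = e^z dz.
The integral becomes ∫ du/((u-6)(u-7)); decompose into partial fractions.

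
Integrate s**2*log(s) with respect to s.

s**3*log(s)/3 - s**3/9 + C

Use integration by parts with u = log(s), dv = s**2 ds.
Then du = 1/s ds and v = s**3/3.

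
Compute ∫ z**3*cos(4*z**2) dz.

Let u = z², du = 2z dz; rewrite as (1/2)∫ u^1·cos(4u) du.
Now integrate by parts 1 time.

z**2*sin(4*z**2)/8 + cos(4*z**2)/32 + C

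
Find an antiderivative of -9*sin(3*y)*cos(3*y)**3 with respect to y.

Let u = cos(3*y), so du = (-3*sin(3*y)) dy.
Rewriting, the integral becomes 3·∫ u^3 du = 3·u^4/4.
Substituting back, u = cos(3*y).

3*cos(3*y)**4/4 + C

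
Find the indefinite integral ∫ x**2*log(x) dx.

x**3*log(x)/3 - x**3/9 + C

Use integration by parts with u = log(x), dv = x**2 dx.
Then du = 1/x dx and v = x**3/3.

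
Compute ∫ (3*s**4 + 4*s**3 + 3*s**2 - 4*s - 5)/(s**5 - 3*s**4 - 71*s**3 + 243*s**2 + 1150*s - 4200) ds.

4831*log(s - 6)/286 - 485*log(s - 5)/24 + 1051*log(s - 4)/198 - 293*log(s + 5)/396 + 6001*log(s + 7)/3432 + C

Factor the denominator: (s - 6)*(s - 5)*(s - 4)*(s + 5)*(s + 7).
Partial-fraction decomposition: 6001/(3432*(s + 7)) - 293/(396*(s + 5)) + 1051/(198*(s - 4)) - 485/(24*(s - 5)) + 4831/(286*(s - 6)).
Integrate each term: A/(s−a) contributes A·log|s−a|.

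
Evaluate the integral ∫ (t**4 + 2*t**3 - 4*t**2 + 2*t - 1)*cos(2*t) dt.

t**4*sin(2*t)/2 + t**3*sin(2*t) + t**3*cos(2*t) - 7*t**2*sin(2*t)/2 + 3*t**2*cos(2*t)/2 - t*sin(2*t)/2 - 7*t*cos(2*t)/2 + 5*sin(2*t)/4 - cos(2*t)/4 + C

Use integration by parts with u = t**4 + 2*t**3 - 4*t**2 + 2*t - 1, dv = cos(2*t) dt, so v = sin(2*t)/2.
Apply parts 4 times (tabular method): alternate signs, differentiate u down to 0, integrate dv up.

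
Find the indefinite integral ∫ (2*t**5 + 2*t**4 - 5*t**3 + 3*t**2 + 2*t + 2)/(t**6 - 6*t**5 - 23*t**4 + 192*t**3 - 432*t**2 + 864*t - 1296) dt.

Factor the denominator: (t - 6)*(t - 3)**2*(t + 6)*(t**2 + 4).
Partial-fraction decomposition: -(201*t - 593)/(3380*(t**2 + 4)) + 5891/(19440*(t + 6)) - 91243/(41067*(t - 3)) - 548/(351*(t - 3)**2) + 8593/(2160*(t - 6)).
Integrate each term; A/(t−a) gives A·log|t−a|; the (Bt+D)/(t²+p²) term gives a log and an atan.

8593*log(t - 6)/2160 - 91243*log(t - 3)/41067 + 5891*log(t + 6)/19440 - 201*log(t**2 + 4)/6760 + 593*atan(t/2)/6760 + 548/(351*t - 1053) + C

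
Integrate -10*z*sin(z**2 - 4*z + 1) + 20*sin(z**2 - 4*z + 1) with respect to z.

5*cos(z**2 - 4*z + 1) + C

Let u = z**2 - 4*z + 1, so du = (2*z - 4) dz.
Rewriting, the integral becomes -5·∫ sin(u) du = -5·-cos(u).
Substituting back, u = z**2 - 4*z + 1.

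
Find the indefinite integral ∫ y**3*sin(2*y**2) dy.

Let u = y², du = 2y dy; rewrite as (1/2)∫ u^1·sin(2u) du.
Now integrate by parts 1 time.

-y**2*cos(2*y**2)/4 + sin(2*y**2)/8 + C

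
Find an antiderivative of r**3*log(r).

Use integration by parts with u = log(r), dv = r**3 dr.
Then du = 1/r dr and v = r**4/4.

r**4*log(r)/4 - r**4/16 + C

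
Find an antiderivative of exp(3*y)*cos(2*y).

Let I denote the integral. Integrate by parts with u = cos(2*y), dv = exp(3*y) dy, so v = exp(3*y)/3: I = exp(3*y)*cos(2*y)/3 + (2/3)·∫ exp(3*y)*sin(2*y) dy.
Apply parts again with u = sin(2*y), dv = exp(3*y) dy: ∫ exp(3*y)*sin(2*y) dy = exp(3*y)*sin(2*y)/3 − (2/3)·I. Substituting back brings back I: I = 2*exp(3*y)*sin(2*y)/9 + exp(3*y)*cos(2*y)/3 − (4/9)·I.
Solving for I: (1 + 4/9)·I equals the remaining terms, so I = (9/13)·(2*exp(3*y)*sin(2*y)/9 + exp(3*y)*cos(2*y)/3).

2*exp(3*y)*sin(2*y)/13 + 3*exp(3*y)*cos(2*y)/13 + C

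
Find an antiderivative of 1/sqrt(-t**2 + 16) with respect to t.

asin(t/4) + C

Substitute t = 4·sin(θ), so dt = 4·cos(θ) dθ and the radical becomes sqrt(-t**2 + 16) = 4·cos(θ) by the Pythagorean identity.
Integrate the resulting trig expression in θ, then back-substitute θ = asin(t/4), sin(θ) = t/4, cos(θ) = sqrt(-t**2 + 16)/4 (absorbing any constant into C).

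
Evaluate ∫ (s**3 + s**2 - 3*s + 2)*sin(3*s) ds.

Use integration by parts with u = s**3 + s**2 - 3*s + 2, dv = sin(3*s) ds, so v = -cos(3*s)/3.
Apply parts 3 times (tabular method): alternate signs, differentiate u down to 0, integrate dv up.

-s**3*cos(3*s)/3 + s**2*sin(3*s)/3 - s**2*cos(3*s)/3 + 2*s*sin(3*s)/9 + 11*s*cos(3*s)/9 - 11*sin(3*s)/27 - 16*cos(3*s)/27 + C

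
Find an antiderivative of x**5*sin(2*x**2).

-x**4*cos(2*x**2)/4 + x**2*sin(2*x**2)/4 + cos(2*x**2)/8 + C

Let u = x², du = 2x dx; rewrite as (1/2)∫ u^2·sin(2u) du.
Now integrate by parts 2 times.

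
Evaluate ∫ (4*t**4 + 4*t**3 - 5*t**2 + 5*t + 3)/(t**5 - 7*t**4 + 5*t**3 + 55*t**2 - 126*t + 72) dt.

Factor the denominator: (t - 4)*(t - 3)*(t - 2)*(t - 1)*(t + 3).
Partial-fraction decomposition: 53/(280*(t + 3)) - 11/(24*(t - 1)) + 89/(10*(t - 2)) - 135/(4*(t - 3)) + 1223/(42*(t - 4)).
Integrate each term: A/(t−a) contributes A·log|t−a|.

1223*log(t - 4)/42 - 135*log(t - 3)/4 + 89*log(t - 2)/10 - 11*log(t - 1)/24 + 53*log(t + 3)/280 + C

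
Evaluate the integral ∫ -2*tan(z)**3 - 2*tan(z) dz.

Let u = tan(z), so du = (tan(z)**2 + 1) dz.
Rewriting, the integral becomes -2·∫ u^1 du = -2·u^2/2.
Substituting back, u = tan(z).

-tan(z)**2 + C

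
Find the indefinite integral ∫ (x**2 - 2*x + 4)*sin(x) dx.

-x**2*cos(x) + 2*x*sin(x) + 2*x*cos(x) - 2*sin(x) - 2*cos(x) + C

Use integration by parts with u = x**2 - 2*x + 4, dv = sin(x) dx, so v = -cos(x).
Apply parts 2 times (tabular method): alternate signs, differentiate u down to 0, integrate dv up.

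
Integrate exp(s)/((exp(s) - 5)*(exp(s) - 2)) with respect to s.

log(exp(s) - 5)/3 - log(exp(s) - 2)/3 + C

Let u = e^s, du = e^s ds.
The integral becomes ∫ du/((u-5)(u-2)); decompose into partial fractions.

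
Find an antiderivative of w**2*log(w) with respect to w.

Use integration by parts with u = log(w), dv = w**2 dw.
Then du = 1/w dw and v = w**3/3.

w**3*log(w)/3 - w**3/9 + C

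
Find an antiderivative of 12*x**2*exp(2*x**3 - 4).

2*exp(2*x**3 - 4) + C

Let u = 2*x**3 - 4, so du = (6*x**2) dx.
Rewriting, the integral becomes 2·∫ e^u du = 2·e^u.
Substituting back, u = 2*x**3 - 4.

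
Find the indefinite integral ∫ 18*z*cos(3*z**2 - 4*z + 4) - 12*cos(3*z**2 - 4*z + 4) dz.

Let u = 3*z**2 - 4*z + 4, so du = (6*z - 4) dz.
Rewriting, the integral becomes 3·∫ cos(u) du = 3·sin(u).
Substituting back, u = 3*z**2 - 4*z + 4.

3*sin(3*z**2 - 4*z + 4) + C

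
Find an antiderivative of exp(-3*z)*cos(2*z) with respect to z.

Let I denote the integral. Integrate by parts with u = cos(2*z), dv = exp(-3*z) dz, so v = -exp(-3*z)/3: I = -exp(-3*z)*cos(2*z)/3 − (2/3)·∫ exp(-3*z)*sin(2*z) dz.
Apply parts again with u = sin(2*z), dv = exp(-3*z) dz: ∫ exp(-3*z)*sin(2*z) dz = -exp(-3*z)*sin(2*z)/3 + (2/3)·I. Substituting back brings back I: I = 2*exp(-3*z)*sin(2*z)/9 - exp(-3*z)*cos(2*z)/3 − (4/9)·I.
Solving for I: (1 + 4/9)·I equals the remaining terms, so I = (9/13)·(2*exp(-3*z)*sin(2*z)/9 - exp(-3*z)*cos(2*z)/3).

2*exp(-3*z)*sin(2*z)/13 - 3*exp(-3*z)*cos(2*z)/13 + C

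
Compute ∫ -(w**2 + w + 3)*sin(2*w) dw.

Use integration by parts with u = w**2 + w + 3, dv = -sin(2*w) dw, so v = cos(2*w)/2.
Apply parts 2 times (tabular method): alternate signs, differentiate u down to 0, integrate dv up.

w**2*cos(2*w)/2 - w*sin(2*w)/2 + w*cos(2*w)/2 - sin(2*w)/4 + 5*cos(2*w)/4 + C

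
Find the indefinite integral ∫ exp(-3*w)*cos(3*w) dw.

exp(-3*w)*sin(3*w)/6 - exp(-3*w)*cos(3*w)/6 + C

Let I denote the integral. Integrate by parts with u = cos(3*w), dv = exp(-3*w) dw, so v = -exp(-3*w)/3: I = -exp(-3*w)*cos(3*w)/3 − ∫ exp(-3*w)*sin(3*w) dw.
Apply parts again with u = sin(3*w), dv = exp(-3*w) dw: ∫ exp(-3*w)*sin(3*w) dw = -exp(-3*w)*sin(3*w)/3 + I. Substituting back brings back I: I = exp(-3*w)*sin(3*w)/3 - exp(-3*w)*cos(3*w)/3 − I.
Solving for I: (1 + 1)·I equals the remaining terms, so I = (1/2)·(exp(-3*w)*sin(3*w)/3 - exp(-3*w)*cos(3*w)/3).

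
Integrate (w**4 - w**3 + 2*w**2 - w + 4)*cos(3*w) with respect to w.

Use integration by parts with u = w**4 - w**3 + 2*w**2 - w + 4, dv = cos(3*w) dw, so v = sin(3*w)/3.
Apply parts 4 times (tabular method): alternate signs, differentiate u down to 0, integrate dv up.

w**4*sin(3*w)/3 - w**3*sin(3*w)/3 + 4*w**3*cos(3*w)/9 + 2*w**2*sin(3*w)/9 - w**2*cos(3*w)/3 - w*sin(3*w)/9 + 4*w*cos(3*w)/27 + 104*sin(3*w)/81 - cos(3*w)/27 + C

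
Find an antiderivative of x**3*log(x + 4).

x**4*log(x + 4)/4 - x**4/16 + x**3/3 - 2*x**2 + 16*x - 64*log(x + 4) + C

Use integration by parts with u = log(x + 4), dv = x**3 dx.
Then du = 1/(x + 4) dx and v = x**4/4.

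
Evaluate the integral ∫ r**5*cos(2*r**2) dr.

Let u = r², du = 2r dr; rewrite as (1/2)∫ u^2·cos(2u) du.
Now integrate by parts 2 times.

r**4*sin(2*r**2)/4 + r**2*cos(2*r**2)/4 - sin(2*r**2)/8 + C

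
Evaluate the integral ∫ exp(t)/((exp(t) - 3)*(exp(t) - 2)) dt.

log(exp(t) - 3) - log(exp(t) - 2) + C

Let u = e^t, du = e^t dt.
The integral becomes ∫ du/((u-2)(u-3)); decompose into partial fractions.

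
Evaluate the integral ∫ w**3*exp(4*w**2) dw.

(4*w**2 - 1)*exp(4*w**2)/32 + C

Let u = w², du = 2w dw; rewrite as (1/2)∫ u^1·exp(4u) du.
Now integrate by parts 1 time.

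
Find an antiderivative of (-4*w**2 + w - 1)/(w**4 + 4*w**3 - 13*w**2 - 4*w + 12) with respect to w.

Factor the denominator: (w - 2)*(w - 1)*(w + 1)*(w + 6).
Partial-fraction decomposition: 151/(280*(w + 6)) - 1/(5*(w + 1)) + 2/(7*(w - 1)) - 5/(8*(w - 2)).
Integrate each term: A/(w−a) contributes A·log|w−a|.

-5*log(w - 2)/8 + 2*log(w - 1)/7 - log(w + 1)/5 + 151*log(w + 6)/280 + C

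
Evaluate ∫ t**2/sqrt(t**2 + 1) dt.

t*sqrt(t**2 + 1)/2 - log(t + sqrt(t**2 + 1))/2 + C

Substitute t = tan(θ), so dt = sec(θ)^2 dθ and the radical becomes sqrt(t**2 + 1) = sec(θ) by the Pythagorean identity.
Integrate the resulting trig expression in θ, then back-substitute tan(θ) = t, sec(θ) = sqrt(t**2 + 1) (absorbing any constant into C).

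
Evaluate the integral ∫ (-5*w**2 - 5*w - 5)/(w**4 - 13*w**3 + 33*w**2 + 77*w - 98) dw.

25*log(w - 7)/324 - 5*log(w - 1)/36 + 5*log(w + 2)/81 + 95/(18*w - 126) + C

Factor the denominator: (w - 7)**2*(w - 1)*(w + 2).
Partial-fraction decomposition: 5/(81*(w + 2)) - 5/(36*(w - 1)) + 25/(324*(w - 7)) - 95/(18*(w - 7)**2).
Integrate each term; A/(w−a) gives A·log|w−a|; A/(w−a)² gives −A/(w−a).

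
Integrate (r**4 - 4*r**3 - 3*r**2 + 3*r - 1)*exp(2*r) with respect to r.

(2*r**4 - 12*r**3 + 12*r**2 - 6*r + 1)*exp(2*r)/4 + C

Use integration by parts with u = r**4 - 4*r**3 - 3*r**2 + 3*r - 1, dv = exp(2*r) dr, so v = exp(2*r)/2.
Apply parts 4 times (tabular method): alternate signs, differentiate u down to 0, integrate dv up.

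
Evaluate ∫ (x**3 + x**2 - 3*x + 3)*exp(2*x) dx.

Use integration by parts with u = x**3 + x**2 - 3*x + 3, dv = exp(2*x) dx, so v = exp(2*x)/2.
Apply parts 3 times (tabular method): alternate signs, differentiate u down to 0, integrate dv up.

(4*x**3 - 2*x**2 - 10*x + 17)*exp(2*x)/8 + C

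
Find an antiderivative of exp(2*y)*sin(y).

Let I denote the integral. Integrate by parts with u = sin(y), dv = exp(2*y) dy, so v = exp(2*y)/2: I = exp(2*y)*sin(y)/2 − (1/2)·∫ exp(2*y)*cos(y) dy.
Apply parts again with u = cos(y), dv = exp(2*y) dy: ∫ exp(2*y)*cos(y) dy = exp(2*y)*cos(y)/2 + (1/2)·I. Substituting back brings back I: I = exp(2*y)*sin(y)/2 - exp(2*y)*cos(y)/4 − (1/4)·I.
Solving for I: (1 + 1/4)·I equals the remaining terms, so I = (4/5)·(exp(2*y)*sin(y)/2 - exp(2*y)*cos(y)/4).

2*exp(2*y)*sin(y)/5 - exp(2*y)*cos(y)/5 + C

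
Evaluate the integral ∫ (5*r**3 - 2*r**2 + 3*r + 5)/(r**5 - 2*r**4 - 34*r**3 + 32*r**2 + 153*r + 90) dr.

Factor the denominator: (r - 6)*(r - 3)*(r + 1)**2*(r + 5).
Partial-fraction decomposition: -685/(1408*(r + 5)) + 149/(784*(r + 1)) - 5/(112*(r + 1)**2) - 131/(384*(r - 3)) + 1031/(1617*(r - 6)).
Integrate each term; A/(r−a) gives A·log|r−a|; A/(r−a)² gives −A/(r−a).

1031*log(r - 6)/1617 - 131*log(r - 3)/384 + 149*log(r + 1)/784 - 685*log(r + 5)/1408 + 5/(112*r + 112) + C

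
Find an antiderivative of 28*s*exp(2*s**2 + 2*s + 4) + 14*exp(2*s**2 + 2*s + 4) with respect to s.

Let u = 2*s**2 + 2*s + 4, so du = (4*s + 2) ds.
Rewriting, the integral becomes 7·∫ e^u du = 7·e^u.
Substituting back, u = 2*s**2 + 2*s + 4.

7*exp(2*s**2 + 2*s + 4) + C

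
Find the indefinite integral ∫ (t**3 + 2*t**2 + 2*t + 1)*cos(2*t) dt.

Use integration by parts with u = t**3 + 2*t**2 + 2*t + 1, dv = cos(2*t) dt, so v = sin(2*t)/2.
Apply parts 3 times (tabular method): alternate signs, differentiate u down to 0, integrate dv up.

t**3*sin(2*t)/2 + t**2*sin(2*t) + 3*t**2*cos(2*t)/4 + t*sin(2*t)/4 + t*cos(2*t) + cos(2*t)/8 + C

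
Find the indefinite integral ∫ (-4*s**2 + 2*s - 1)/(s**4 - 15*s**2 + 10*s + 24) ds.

Factor the denominator: (s - 3)*(s - 2)*(s + 1)*(s + 4).
Partial-fraction decomposition: 73/(126*(s + 4)) - 7/(36*(s + 1)) + 13/(18*(s - 2)) - 31/(28*(s - 3)).
Integrate each term: A/(s−a) contributes A·log|s−a|.

-31*log(s - 3)/28 + 13*log(s - 2)/18 - 7*log(s + 1)/36 + 73*log(s + 4)/126 + C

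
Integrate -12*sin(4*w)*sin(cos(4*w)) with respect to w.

-3*cos(cos(4*w)) + C

Let u = cos(4*w), so du = (-4*sin(4*w)) dw.
Rewriting, the integral becomes 3·∫ sin(u) du = 3·-cos(u).
Substituting back, u = cos(4*w).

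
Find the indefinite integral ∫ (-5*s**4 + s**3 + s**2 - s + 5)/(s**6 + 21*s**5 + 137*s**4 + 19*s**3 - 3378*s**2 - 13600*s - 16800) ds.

Factor the denominator: (s - 5)*(s + 4)**2*(s + 5)*(s + 6)*(s + 7).
Partial-fraction decomposition: 12287/(216*(s + 7)) - 6649/(44*(s + 6)) + 643/(4*(s + 5)) - 64631/(972*(s + 4)) + 1319/(54*(s + 4)**2) - 595/(21384*(s - 5)).
Integrate each term; A/(s−a) gives A·log|s−a|; A/(s−a)² gives −A/(s−a).

-595*log(s - 5)/21384 - 64631*log(s + 4)/972 + 643*log(s + 5)/4 - 6649*log(s + 6)/44 + 12287*log(s + 7)/216 - 1319/(54*s + 216) + C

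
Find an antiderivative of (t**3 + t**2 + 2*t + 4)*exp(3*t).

(3*t**3 + 6*t + 10)*exp(3*t)/9 + C

Use integration by parts with u = t**3 + t**2 + 2*t + 4, dv = exp(3*t) dt, so v = exp(3*t)/3.
Apply parts 3 times (tabular method): alternate signs, differentiate u down to 0, integrate dv up.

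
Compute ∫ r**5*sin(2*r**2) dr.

-r**4*cos(2*r**2)/4 + r**2*sin(2*r**2)/4 + cos(2*r**2)/8 + C

Let u = r², du = 2r dr; rewrite as (1/2)∫ u^2·sin(2u) du.
Now integrate by parts 2 times.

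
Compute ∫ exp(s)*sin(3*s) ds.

Let I denote the integral. Integrate by parts with u = sin(3*s), dv = exp(s) ds, so v = exp(s): I = exp(s)*sin(3*s) − 3·∫ exp(s)*cos(3*s) ds.
Apply parts again with u = cos(3*s), dv = exp(s) ds: ∫ exp(s)*cos(3*s) ds = exp(s)*cos(3*s) + 3·I. Substituting back brings back I: I = exp(s)*sin(3*s) - 3*exp(s)*cos(3*s) − 9·I.
Solving for I: (1 + 9)·I equals the remaining terms, so I = (1/10)·(exp(s)*sin(3*s) - 3*exp(s)*cos(3*s)).

exp(s)*sin(3*s)/10 - 3*exp(s)*cos(3*s)/10 + C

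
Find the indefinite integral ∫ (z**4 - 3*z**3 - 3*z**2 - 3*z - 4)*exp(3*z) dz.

(27*z**4 - 117*z**3 + 36*z**2 - 105*z - 73)*exp(3*z)/81 + C

Use integration by parts with u = z**4 - 3*z**3 - 3*z**2 - 3*z - 4, dv = exp(3*z) dz, so v = exp(3*z)/3.
Apply parts 4 times (tabular method): alternate signs, differentiate u down to 0, integrate dv up.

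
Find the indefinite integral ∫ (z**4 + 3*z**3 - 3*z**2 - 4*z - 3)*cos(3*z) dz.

Use integration by parts with u = z**4 + 3*z**3 - 3*z**2 - 4*z - 3, dv = cos(3*z) dz, so v = sin(3*z)/3.
Apply parts 4 times (tabular method): alternate signs, differentiate u down to 0, integrate dv up.

z**4*sin(3*z)/3 + z**3*sin(3*z) + 4*z**3*cos(3*z)/9 - 13*z**2*sin(3*z)/9 + z**2*cos(3*z) - 2*z*sin(3*z) - 26*z*cos(3*z)/27 - 55*sin(3*z)/81 - 2*cos(3*z)/3 + C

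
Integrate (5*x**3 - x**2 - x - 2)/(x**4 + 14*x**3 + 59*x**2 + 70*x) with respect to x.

-log(x)/35 + 22*log(x + 2)/15 - 647*log(x + 5)/30 + 1759*log(x + 7)/70 + C

Factor the denominator: x*(x + 2)*(x + 5)*(x + 7).
Partial-fraction decomposition: 1759/(70*(x + 7)) - 647/(30*(x + 5)) + 22/(15*(x + 2)) - 1/(35*x).
Integrate each term: A/(x−a) contributes A·log|x−a|.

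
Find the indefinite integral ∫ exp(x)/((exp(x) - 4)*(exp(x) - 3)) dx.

log(exp(x) - 4) - log(exp(x) - 3) + C

Let u = e^x, du = e^x dx.
The integral becomes ∫ du/((u-3)(u-4)); decompose into partial fractions.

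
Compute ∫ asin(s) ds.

Use integration by parts with u = arcsin(s), dv = ds.
Then du = 1/sqrt(-s**2 + 1) ds.

s*asin(s) + sqrt(-s**2 + 1) + C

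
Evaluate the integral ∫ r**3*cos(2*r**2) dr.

r**2*sin(2*r**2)/4 + cos(2*r**2)/8 + C

Let u = r², du = 2r dr; rewrite as (1/2)∫ u^1·cos(2u) du.
Now integrate by parts 1 time.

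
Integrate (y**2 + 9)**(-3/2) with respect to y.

y/(9*sqrt(y**2 + 9)) + C

Substitute y = 3·tan(θ), so dy = 3·sec(θ)^2 dθ and the radical becomes sqrt(y**2 + 9) = 3·sec(θ) by the Pythagorean identity.
Integrate the resulting trig expression in θ, then back-substitute tan(θ) = y/3, sec(θ) = sqrt(y**2 + 9)/3 (absorbing any constant into C).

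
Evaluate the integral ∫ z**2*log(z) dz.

Use integration by parts with u = log(z), dv = z**2 dz.
Then du = 1/z dz and v = z**3/3.

z**3*log(z)/3 - z**3/9 + C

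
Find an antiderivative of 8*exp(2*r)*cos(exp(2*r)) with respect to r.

Let u = exp(2*r), so du = (2*exp(2*r)) dr.
Rewriting, the integral becomes 4·∫ cos(u) du = 4·sin(u).
Substituting back, u = exp(2*r).

4*sin(exp(2*r)) + C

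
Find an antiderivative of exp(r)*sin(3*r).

exp(r)*sin(3*r)/10 - 3*exp(r)*cos(3*r)/10 + C

Let I denote the integral. Integrate by parts with u = sin(3*r), dv = exp(r) dr, so v = exp(r): I = exp(r)*sin(3*r) − 3·∫ exp(r)*cos(3*r) dr.
Apply parts again with u = cos(3*r), dv = exp(r) dr: ∫ exp(r)*cos(3*r) dr = exp(r)*cos(3*r) + 3·I. Substituting back brings back I: I = exp(r)*sin(3*r) - 3*exp(r)*cos(3*r) − 9·I.
Solving for I: (1 + 9)·I equals the remaining terms, so I = (1/10)·(exp(r)*sin(3*r) - 3*exp(r)*cos(3*r)).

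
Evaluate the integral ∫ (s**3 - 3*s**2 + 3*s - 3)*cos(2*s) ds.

s**3*sin(2*s)/2 - 3*s**2*sin(2*s)/2 + 3*s**2*cos(2*s)/4 + 3*s*sin(2*s)/4 - 3*s*cos(2*s)/2 - 3*sin(2*s)/4 + 3*cos(2*s)/8 + C

Use integration by parts with u = s**3 - 3*s**2 + 3*s - 3, dv = cos(2*s) ds, so v = sin(2*s)/2.
Apply parts 3 times (tabular method): alternate signs, differentiate u down to 0, integrate dv up.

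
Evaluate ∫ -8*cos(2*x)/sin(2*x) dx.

Let u = sin(2*x), so du = (2*cos(2*x)) dx.
Rewriting, the integral becomes -4·∫ 1/u du = -4·log(u).
Substituting back, u = sin(2*x).

-4*log(sin(2*x)) + C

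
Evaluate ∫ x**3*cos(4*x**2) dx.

Let u = x², du = 2x dx; rewrite as (1/2)∫ u^1·cos(4u) du.
Now integrate by parts 1 time.

x**2*sin(4*x**2)/8 + cos(4*x**2)/32 + C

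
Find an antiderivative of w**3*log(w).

w**4*log(w)/4 - w**4/16 + C

Use integration by parts with u = log(w), dv = w**3 dw.
Then du = 1/w dw and v = w**4/4.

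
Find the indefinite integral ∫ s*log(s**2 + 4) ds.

s**2*log(s**2 + 4)/2 - s**2/2 + 2*log(s**2 + 4) + C

Let u = s**2 + 4, so du = (2*s) ds.
The integral becomes (1/2)·∫ log(u) du; integrate by parts with u′=log(u), dv′=du.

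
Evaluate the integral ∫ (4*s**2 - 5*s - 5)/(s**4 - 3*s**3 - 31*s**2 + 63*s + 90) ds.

Factor the denominator: (s - 6)*(s - 3)*(s + 1)*(s + 5).
Partial-fraction decomposition: -15/(44*(s + 5)) + 1/(28*(s + 1)) - 1/(6*(s - 3)) + 109/(231*(s - 6)).
Integrate each term: A/(s−a) contributes A·log|s−a|.

109*log(s - 6)/231 - log(s - 3)/6 + log(s + 1)/28 - 15*log(s + 5)/44 + C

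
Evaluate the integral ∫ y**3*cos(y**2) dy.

Let u = y², du = 2y dy; rewrite as (1/2)∫ u^1·cos(1u) du.
Now integrate by parts 1 time.

y**2*sin(y**2)/2 + cos(y**2)/2 + C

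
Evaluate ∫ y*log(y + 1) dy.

y**2*log(y + 1)/2 - y**2/4 + y/2 - log(y + 1)/2 + C

Use integration by parts with u = log(y + 1), dv = y dy.
Then du = 1/(y + 1) dy and v = y**2/2.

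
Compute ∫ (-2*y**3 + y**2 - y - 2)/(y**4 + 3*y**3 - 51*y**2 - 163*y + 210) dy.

-323*log(y - 7)/468 + log(y - 1)/63 + 139*log(y + 5)/36 - 472*log(y + 6)/91 + C

Factor the denominator: (y - 7)*(y - 1)*(y + 5)*(y + 6).
Partial-fraction decomposition: -472/(91*(y + 6)) + 139/(36*(y + 5)) + 1/(63*(y - 1)) - 323/(468*(y - 7)).
Integrate each term: A/(y−a) contributes A·log|y−a|.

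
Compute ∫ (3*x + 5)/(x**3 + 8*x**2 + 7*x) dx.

5*log(x)/7 - log(x + 1)/3 - 8*log(x + 7)/21 + C

Factor the denominator: x*(x + 1)*(x + 7).
Partial-fraction decomposition: -8/(21*(x + 7)) - 1/(3*(x + 1)) + 5/(7*x).
Integrate each term: A/(x−a) contributes A·log|x−a|.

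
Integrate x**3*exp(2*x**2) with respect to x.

Let u = x², du = 2x dx; rewrite as (1/2)∫ u^1·exp(2u) du.
Now integrate by parts 1 time.

(2*x**2 - 1)*exp(2*x**2)/8 + C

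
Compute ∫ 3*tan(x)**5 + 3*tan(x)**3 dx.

Let u = tan(x), so du = (tan(x)**2 + 1) dx.
Rewriting, the integral becomes 3·∫ u^3 du = 3·u^4/4.
Substituting back, u = tan(x).

3*tan(x)**4/4 + C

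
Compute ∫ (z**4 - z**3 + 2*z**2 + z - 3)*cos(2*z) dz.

Use integration by parts with u = z**4 - z**3 + 2*z**2 + z - 3, dv = cos(2*z) dz, so v = sin(2*z)/2.
Apply parts 4 times (tabular method): alternate signs, differentiate u down to 0, integrate dv up.

z**4*sin(2*z)/2 - z**3*sin(2*z)/2 + z**3*cos(2*z) - z**2*sin(2*z)/2 - 3*z**2*cos(2*z)/4 + 5*z*sin(2*z)/4 - z*cos(2*z)/2 - 5*sin(2*z)/4 + 5*cos(2*z)/8 + C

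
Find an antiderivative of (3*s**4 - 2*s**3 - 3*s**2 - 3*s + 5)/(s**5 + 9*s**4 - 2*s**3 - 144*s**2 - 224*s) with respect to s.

-5*log(s)/224 + 195*log(s - 4)/704 + 21*log(s + 2)/40 - 865*log(s + 4)/192 + 7768*log(s + 7)/1155 + C

Factor the denominator: s*(s - 4)*(s + 2)*(s + 4)*(s + 7).
Partial-fraction decomposition: 7768/(1155*(s + 7)) - 865/(192*(s + 4)) + 21/(40*(s + 2)) + 195/(704*(s - 4)) - 5/(224*s).
Integrate each term: A/(s−a) contributes A·log|s−a|.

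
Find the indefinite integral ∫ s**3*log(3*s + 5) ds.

s**4*log(3*s + 5)/4 - s**4/16 + 5*s**3/36 - 25*s**2/72 + 125*s/108 - 625*log(3*s + 5)/324 + C

Use integration by parts with u = log(3*s + 5), dv = s**3 ds.
Then du = 3/(3*s + 5) ds and v = s**4/4.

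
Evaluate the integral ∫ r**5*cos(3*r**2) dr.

Let u = r², du = 2r dr; rewrite as (1/2)∫ u^2·cos(3u) du.
Now integrate by parts 2 times.

r**4*sin(3*r**2)/6 + r**2*cos(3*r**2)/9 - sin(3*r**2)/27 + C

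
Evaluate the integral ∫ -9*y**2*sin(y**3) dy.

3*cos(y**3) + C

Let u = y**3, so du = (3*y**2) dy.
Rewriting, the integral becomes -3·∫ sin(u) du = -3·-cos(u).
Substituting back, u = y**3.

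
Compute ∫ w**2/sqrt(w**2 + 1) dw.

w*sqrt(w**2 + 1)/2 - log(w + sqrt(w**2 + 1))/2 + C

Substitute w = tan(θ), so dw = sec(θ)^2 dθ and the radical becomes sqrt(w**2 + 1) = sec(θ) by the Pythagorean identity.
Integrate the resulting trig expression in θ, then back-substitute tan(θ) = w, sec(θ) = sqrt(w**2 + 1) (absorbing any constant into C).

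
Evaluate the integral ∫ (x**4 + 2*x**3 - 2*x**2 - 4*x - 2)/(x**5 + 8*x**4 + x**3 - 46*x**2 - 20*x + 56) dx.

7*log(x - 2)/72 + 5*log(x - 1)/72 - 143*log(x + 2)/1800 + 1643*log(x + 7)/1800 + 1/(30*x + 60) + C

Factor the denominator: (x - 2)*(x - 1)*(x + 2)**2*(x + 7).
Partial-fraction decomposition: 1643/(1800*(x + 7)) - 143/(1800*(x + 2)) - 1/(30*(x + 2)**2) + 5/(72*(x - 1)) + 7/(72*(x - 2)).
Integrate each term; A/(x−a) gives A·log|x−a|; A/(x−a)² gives −A/(x−a).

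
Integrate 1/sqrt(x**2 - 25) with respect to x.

Substitute x = 5·sec(θ), so dx = 5·sec(θ)*tan(θ) dθ and the radical becomes sqrt(x**2 - 25) = 5·tan(θ) by the Pythagorean identity.
Integrate the resulting trig expression in θ, then back-substitute sec(θ) = x/5, tan(θ) = sqrt(x**2 - 25)/5 (absorbing any constant into C).

log(x + sqrt(x**2 - 25)) + C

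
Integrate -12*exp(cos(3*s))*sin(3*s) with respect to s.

Let u = cos(3*s), so du = (-3*sin(3*s)) ds.
Rewriting, the integral becomes 4·∫ e^u du = 4·e^u.
Substituting back, u = cos(3*s).

4*exp(cos(3*s)) + C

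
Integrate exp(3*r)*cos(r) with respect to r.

Let I denote the integral. Integrate by parts with u = cos(r), dv = exp(3*r) dr, so v = exp(3*r)/3: I = exp(3*r)*cos(r)/3 + (1/3)·∫ exp(3*r)*sin(r) dr.
Apply parts again with u = sin(r), dv = exp(3*r) dr: ∫ exp(3*r)*sin(r) dr = exp(3*r)*sin(r)/3 − (1/3)·I. Substituting back brings back I: I = exp(3*r)*sin(r)/9 + exp(3*r)*cos(r)/3 − (1/9)·I.
Solving for I: (1 + 1/9)·I equals the remaining terms, so I = (9/10)·(exp(3*r)*sin(r)/9 + exp(3*r)*cos(r)/3).

exp(3*r)*sin(r)/10 + 3*exp(3*r)*cos(r)/10 + C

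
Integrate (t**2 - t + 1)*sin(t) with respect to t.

-t**2*cos(t) + 2*t*sin(t) + t*cos(t) - sin(t) + cos(t) + C

Use integration by parts with u = t**2 - t + 1, dv = sin(t) dt, so v = -cos(t).
Apply parts 2 times (tabular method): alternate signs, differentiate u down to 0, integrate dv up.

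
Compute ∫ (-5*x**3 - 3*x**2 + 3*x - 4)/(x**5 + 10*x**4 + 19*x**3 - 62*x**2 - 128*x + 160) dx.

Factor the denominator: (x - 2)*(x - 1)*(x + 4)**2*(x + 5).
Partial-fraction decomposition: 177/(14*(x + 5)) - 5627/(450*(x + 4)) + 128/(15*(x + 4)**2) + 3/(50*(x - 1)) - 25/(126*(x - 2)).
Integrate each term; A/(x−a) gives A·log|x−a|; A/(x−a)² gives −A/(x−a).

-25*log(x - 2)/126 + 3*log(x - 1)/50 - 5627*log(x + 4)/450 + 177*log(x + 5)/14 - 128/(15*x + 60) + C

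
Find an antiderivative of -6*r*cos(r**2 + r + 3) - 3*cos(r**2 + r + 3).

-3*sin(r**2 + r + 3) + C

Let u = r**2 + r + 3, so du = (2*r + 1) dr.
Rewriting, the integral becomes -3·∫ cos(u) du = -3·sin(u).
Substituting back, u = r**2 + r + 3.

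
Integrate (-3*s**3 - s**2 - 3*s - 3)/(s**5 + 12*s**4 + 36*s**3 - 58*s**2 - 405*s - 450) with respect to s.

-17*log(s - 3)/320 - 23*log(s + 2)/45 + 13*log(s + 3)/4 - 1547*log(s + 5)/576 + 181/(24*s + 120) + C

Factor the denominator: (s - 3)*(s + 2)*(s + 3)*(s + 5)**2.
Partial-fraction decomposition: -1547/(576*(s + 5)) - 181/(24*(s + 5)**2) + 13/(4*(s + 3)) - 23/(45*(s + 2)) - 17/(320*(s - 3)).
Integrate each term; A/(s−a) gives A·log|s−a|; A/(s−a)² gives −A/(s−a).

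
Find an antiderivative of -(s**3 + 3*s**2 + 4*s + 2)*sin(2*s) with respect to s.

Use integration by parts with u = s**3 + 3*s**2 + 4*s + 2, dv = -sin(2*s) ds, so v = cos(2*s)/2.
Apply parts 3 times (tabular method): alternate signs, differentiate u down to 0, integrate dv up.

s**3*cos(2*s)/2 - 3*s**2*sin(2*s)/4 + 3*s**2*cos(2*s)/2 - 3*s*sin(2*s)/2 + 5*s*cos(2*s)/4 - 5*sin(2*s)/8 + cos(2*s)/4 + C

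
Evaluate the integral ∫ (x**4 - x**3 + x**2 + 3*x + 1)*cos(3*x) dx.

Use integration by parts with u = x**4 - x**3 + x**2 + 3*x + 1, dv = cos(3*x) dx, so v = sin(3*x)/3.
Apply parts 4 times (tabular method): alternate signs, differentiate u down to 0, integrate dv up.

x**4*sin(3*x)/3 - x**3*sin(3*x)/3 + 4*x**3*cos(3*x)/9 - x**2*sin(3*x)/9 - x**2*cos(3*x)/3 + 11*x*sin(3*x)/9 - 2*x*cos(3*x)/27 + 29*sin(3*x)/81 + 11*cos(3*x)/27 + C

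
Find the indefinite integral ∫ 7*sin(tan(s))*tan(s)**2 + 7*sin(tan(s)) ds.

-7*cos(tan(s)) + C

Let u = tan(s), so du = (tan(s)**2 + 1) ds.
Rewriting, the integral becomes 7·∫ sin(u) du = 7·-cos(u).
Substituting back, u = tan(s).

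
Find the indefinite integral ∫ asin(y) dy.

Use integration by parts with u = arcsin(y), dv = dy.
Then du = 1/sqrt(-y**2 + 1) dy.

y*asin(y) + sqrt(-y**2 + 1) + C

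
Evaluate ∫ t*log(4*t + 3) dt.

Use integration by parts with u = log(4*t + 3), dv = t dt.
Then du = 4/(4*t + 3) dt and v = t**2/2.

t**2*log(4*t + 3)/2 - t**2/4 + 3*t/8 - 9*log(4*t + 3)/32 + C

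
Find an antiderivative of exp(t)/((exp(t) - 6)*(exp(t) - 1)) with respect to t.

Let u = e^t, du = e^t dt.
The integral becomes ∫ du/((u-1)(u-6)); decompose into partial fractions.

log(exp(t) - 6)/5 - log(exp(t) - 1)/5 + C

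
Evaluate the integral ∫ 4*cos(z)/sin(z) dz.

Let u = sin(z), so du = (cos(z)) dz.
Rewriting, the integral becomes 4·∫ 1/u du = 4·log(u).
Substituting back, u = sin(z).

4*log(sin(z)) + C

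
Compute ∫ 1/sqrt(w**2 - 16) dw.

log(w + sqrt(w**2 - 16)) + C

Substitute w = 4·sec(θ), so dw = 4·sec(θ)*tan(θ) dθ and the radical becomes sqrt(w**2 - 16) = 4·tan(θ) by the Pythagorean identity.
Integrate the resulting trig expression in θ, then back-substitute sec(θ) = w/4, tan(θ) = sqrt(w**2 - 16)/4 (absorbing any constant into C).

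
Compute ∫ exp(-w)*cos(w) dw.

Let I denote the integral. Integrate by parts with u = cos(w), dv = exp(-w) dw, so v = -exp(-w): I = -exp(-w)*cos(w) − ∫ exp(-w)*sin(w) dw.
Apply parts again with u = sin(w), dv = exp(-w) dw: ∫ exp(-w)*sin(w) dw = -exp(-w)*sin(w) + I. Substituting back brings back I: I = exp(-w)*sin(w) - exp(-w)*cos(w) − I.
Solving for I: (1 + 1)·I equals the remaining terms, so I = (1/2)·(exp(-w)*sin(w) - exp(-w)*cos(w)).

exp(-w)*sin(w)/2 - exp(-w)*cos(w)/2 + C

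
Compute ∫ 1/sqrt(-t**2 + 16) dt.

Substitute t = 4·sin(θ), so dt = 4·cos(θ) dθ and the radical becomes sqrt(-t**2 + 16) = 4·cos(θ) by the Pythagorean identity.
Integrate the resulting trig expression in θ, then back-substitute θ = asin(t/4), sin(θ) = t/4, cos(θ) = sqrt(-t**2 + 16)/4 (absorbing any constant into C).

asin(t/4) + C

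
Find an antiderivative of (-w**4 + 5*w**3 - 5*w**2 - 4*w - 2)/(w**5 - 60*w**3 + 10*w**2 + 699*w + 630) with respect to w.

-422*log(w - 6)/819 + 49*log(w - 5)/192 - log(w + 1)/56 + 251*log(w + 3)/576 - 1445*log(w + 7)/1248 + C

Factor the denominator: (w - 6)*(w - 5)*(w + 1)*(w + 3)*(w + 7).
Partial-fraction decomposition: -1445/(1248*(w + 7)) + 251/(576*(w + 3)) - 1/(56*(w + 1)) + 49/(192*(w - 5)) - 422/(819*(w - 6)).
Integrate each term: A/(w−a) contributes A·log|w−a|.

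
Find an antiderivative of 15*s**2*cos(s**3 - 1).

Let u = s**3 - 1, so du = (3*s**2) ds.
Rewriting, the integral becomes 5·∫ cos(u) du = 5·sin(u).
Substituting back, u = s**3 - 1.

5*sin(s**3 - 1) + C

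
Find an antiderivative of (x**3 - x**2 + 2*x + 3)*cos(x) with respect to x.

Use integration by parts with u = x**3 - x**2 + 2*x + 3, dv = cos(x) dx, so v = sin(x).
Apply parts 3 times (tabular method): alternate signs, differentiate u down to 0, integrate dv up.

x**3*sin(x) - x**2*sin(x) + 3*x**2*cos(x) - 4*x*sin(x) - 2*x*cos(x) + 5*sin(x) - 4*cos(x) + C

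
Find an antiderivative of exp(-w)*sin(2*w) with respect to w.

-exp(-w)*sin(2*w)/5 - 2*exp(-w)*cos(2*w)/5 + C

Let I denote the integral. Integrate by parts with u = sin(2*w), dv = exp(-w) dw, so v = -exp(-w): I = -exp(-w)*sin(2*w) + 2·∫ exp(-w)*cos(2*w) dw.
Apply parts again with u = cos(2*w), dv = exp(-w) dw: ∫ exp(-w)*cos(2*w) dw = -exp(-w)*cos(2*w) − 2·I. Substituting back brings back I: I = -exp(-w)*sin(2*w) - 2*exp(-w)*cos(2*w) − 4·I.
Solving for I: (1 + 4)·I equals the remaining terms, so I = (1/5)·(-exp(-w)*sin(2*w) - 2*exp(-w)*cos(2*w)).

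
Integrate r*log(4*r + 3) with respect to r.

Use integration by parts with u = log(4*r + 3), dv = r dr.
Then du = 4/(4*r + 3) dr and v = r**2/2.

r**2*log(4*r + 3)/2 - r**2/4 + 3*r/8 - 9*log(4*r + 3)/32 + C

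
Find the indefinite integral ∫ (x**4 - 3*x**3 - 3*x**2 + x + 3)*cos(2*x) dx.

Use integration by parts with u = x**4 - 3*x**3 - 3*x**2 + x + 3, dv = cos(2*x) dx, so v = sin(2*x)/2.
Apply parts 4 times (tabular method): alternate signs, differentiate u down to 0, integrate dv up.

x**4*sin(2*x)/2 - 3*x**3*sin(2*x)/2 + x**3*cos(2*x) - 3*x**2*sin(2*x) - 9*x**2*cos(2*x)/4 + 11*x*sin(2*x)/4 - 3*x*cos(2*x) + 3*sin(2*x) + 11*cos(2*x)/8 + C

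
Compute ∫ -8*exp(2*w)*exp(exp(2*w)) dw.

Let u = exp(2*w), so du = (2*exp(2*w)) dw.
Rewriting, the integral becomes -4·∫ e^u du = -4·e^u.
Substituting back, u = exp(2*w).

-4*exp(exp(2*w)) + C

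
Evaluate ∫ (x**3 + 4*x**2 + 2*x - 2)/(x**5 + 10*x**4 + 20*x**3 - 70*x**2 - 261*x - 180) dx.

67*log(x - 3)/1344 + log(x + 1)/96 + log(x + 3)/24 + 10*log(x + 4)/21 - 37*log(x + 5)/64 + C

Factor the denominator: (x - 3)*(x + 1)*(x + 3)*(x + 4)*(x + 5).
Partial-fraction decomposition: -37/(64*(x + 5)) + 10/(21*(x + 4)) + 1/(24*(x + 3)) + 1/(96*(x + 1)) + 67/(1344*(x - 3)).
Integrate each term: A/(x−a) contributes A·log|x−a|.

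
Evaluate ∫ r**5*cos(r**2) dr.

Let u = r², du = 2r dr; rewrite as (1/2)∫ u^2·cos(1u) du.
Now integrate by parts 2 times.

r**4*sin(r**2)/2 + r**2*cos(r**2) - sin(r**2) + C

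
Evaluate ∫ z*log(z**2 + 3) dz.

Let u = z**2 + 3, so du = (2*z) dz.
The integral becomes (1/2)·∫ log(u) du; integrate by parts with u′=log(u), dv′=du.

z**2*log(z**2 + 3)/2 - z**2/2 + 3*log(z**2 + 3)/2 + C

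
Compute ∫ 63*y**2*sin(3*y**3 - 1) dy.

-7*cos(3*y**3 - 1) + C

Let u = 3*y**3 - 1, so du = (9*y**2) dy.
Rewriting, the integral becomes 7·∫ sin(u) du = 7·-cos(u).
Substituting back, u = 3*y**3 - 1.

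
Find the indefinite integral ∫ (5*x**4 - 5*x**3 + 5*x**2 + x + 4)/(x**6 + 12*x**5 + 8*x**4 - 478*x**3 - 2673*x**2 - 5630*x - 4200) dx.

5273*log(x - 7)/71280 - 71*log(x + 2)/81 + 293*log(x + 3)/20 - 840*log(x + 4)/11 + 27007*log(x + 5)/432 - 1937/(36*x + 180) + C

Factor the denominator: (x - 7)*(x + 2)*(x + 3)*(x + 4)*(x + 5)**2.
Partial-fraction decomposition: 27007/(432*(x + 5)) + 1937/(36*(x + 5)**2) - 840/(11*(x + 4)) + 293/(20*(x + 3)) - 71/(81*(x + 2)) + 5273/(71280*(x - 7)).
Integrate each term; A/(x−a) gives A·log|x−a|; A/(x−a)² gives −A/(x−a).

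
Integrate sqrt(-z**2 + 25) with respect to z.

Substitute z = 5·sin(θ), so dz = 5·cos(θ) dθ and the radical becomes sqrt(-z**2 + 25) = 5·cos(θ) by the Pythagorean identity.
Integrate the resulting trig expression in θ, then back-substitute θ = asin(z/5), sin(θ) = z/5, cos(θ) = sqrt(-z**2 + 25)/5 (absorbing any constant into C).

z*sqrt(-z**2 + 25)/2 + 25*asin(z/5)/2 + C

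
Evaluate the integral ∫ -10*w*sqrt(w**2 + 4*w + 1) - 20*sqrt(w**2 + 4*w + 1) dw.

-10*(w**2 + 4*w + 1)**(3/2)/3 + C

Let u = w**2 + 4*w + 1, so du = (2*w + 4) dw.
Rewriting, the integral becomes -5·∫ √u du = -5·(2/3)u^(3/2).
Substituting back, u = w**2 + 4*w + 1.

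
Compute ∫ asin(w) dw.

Use integration by parts with u = arcsin(w), dv = dw.
Then du = 1/sqrt(-w**2 + 1) dw.

w*asin(w) + sqrt(-w**2 + 1) + C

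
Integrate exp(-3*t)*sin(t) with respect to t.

-3*exp(-3*t)*sin(t)/10 - exp(-3*t)*cos(t)/10 + C

Let I denote the integral. Integrate by parts with u = sin(t), dv = exp(-3*t) dt, so v = -exp(-3*t)/3: I = -exp(-3*t)*sin(t)/3 + (1/3)·∫ exp(-3*t)*cos(t) dt.
Apply parts again with u = cos(t), dv = exp(-3*t) dt: ∫ exp(-3*t)*cos(t) dt = -exp(-3*t)*cos(t)/3 − (1/3)·I. Substituting back brings back I: I = -exp(-3*t)*sin(t)/3 - exp(-3*t)*cos(t)/9 − (1/9)·I.
Solving for I: (1 + 1/9)·I equals the remaining terms, so I = (9/10)·(-exp(-3*t)*sin(t)/3 - exp(-3*t)*cos(t)/9).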